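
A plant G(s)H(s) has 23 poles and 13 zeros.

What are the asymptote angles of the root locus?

n - m = 23 - 13 = 10. Angles: θk = (2k + 1)·180°/10 = 18°, 54°, 90°, 126°, 162°, 198°, 234°, 270°, 306°, 342°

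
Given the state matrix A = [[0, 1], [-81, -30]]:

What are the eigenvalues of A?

det(A - λI) = λ² - (-30)λ + 81 = (λ - (-27))(λ - (-3)). Eigenvalues: -27, -3.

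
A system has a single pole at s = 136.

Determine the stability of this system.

Pole at s = 136 is in the right half-plane. Unstable.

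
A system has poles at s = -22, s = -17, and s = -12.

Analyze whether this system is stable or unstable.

All poles are in the left half-plane. System is stable.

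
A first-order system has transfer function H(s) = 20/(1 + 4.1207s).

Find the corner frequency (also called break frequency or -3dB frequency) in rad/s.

Corner frequency = 1/τ = 1/4.1207 = 0.243 rad/s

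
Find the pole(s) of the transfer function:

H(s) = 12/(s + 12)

Pole is where denominator = 0: s + 12 = 0, so s = -12.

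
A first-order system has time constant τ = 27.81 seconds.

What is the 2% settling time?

For first-order system, 2% settling time ≈ 4τ = 4 × 27.81 = 111.24 s.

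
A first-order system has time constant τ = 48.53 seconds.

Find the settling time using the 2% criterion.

For first-order system, 2% settling time ≈ 4τ = 4 × 48.53 = 194.12 s.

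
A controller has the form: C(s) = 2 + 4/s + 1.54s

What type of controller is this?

This is a Proportional-Integral-Derivative (PID) controller.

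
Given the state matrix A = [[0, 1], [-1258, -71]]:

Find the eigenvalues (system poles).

det(A - λI) = λ² - (-71)λ + 1258 = (λ - (-37))(λ - (-34)). Eigenvalues: -37, -34.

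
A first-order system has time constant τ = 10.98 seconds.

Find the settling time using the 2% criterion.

For first-order system, 2% settling time ≈ 4τ = 4 × 10.98 = 43.92 s.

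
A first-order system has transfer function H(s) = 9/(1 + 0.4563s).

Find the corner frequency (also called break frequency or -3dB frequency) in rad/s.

Corner frequency = 1/τ = 1/0.4563 = 2.192 rad/s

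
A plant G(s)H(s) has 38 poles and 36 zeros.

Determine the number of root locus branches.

Root locus has n branches where n = number of poles = 38.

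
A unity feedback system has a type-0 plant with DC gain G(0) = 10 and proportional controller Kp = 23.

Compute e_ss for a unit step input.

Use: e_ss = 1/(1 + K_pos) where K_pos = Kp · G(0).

K_pos = Kp · G(0) = 23 × 10 = 230. e_ss = 1/(1 + 230) = 0.0043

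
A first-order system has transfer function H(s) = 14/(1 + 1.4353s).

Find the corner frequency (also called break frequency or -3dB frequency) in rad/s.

Corner frequency = 1/τ = 1/1.4353 = 0.697 rad/s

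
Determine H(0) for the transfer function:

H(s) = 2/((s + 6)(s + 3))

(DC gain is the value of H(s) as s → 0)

DC gain = H(0) = 2/(6 × 3) = 2/18 = 0.1111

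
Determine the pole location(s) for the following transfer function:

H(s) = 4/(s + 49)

Pole is where denominator = 0: s + 49 = 0, so s = -49.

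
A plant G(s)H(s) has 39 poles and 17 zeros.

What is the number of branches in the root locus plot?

Root locus has n branches where n = number of poles = 39.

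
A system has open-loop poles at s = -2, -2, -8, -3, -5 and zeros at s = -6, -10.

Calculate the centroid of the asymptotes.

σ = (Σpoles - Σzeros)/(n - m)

σ = (Σpoles - Σzeros)/(n - m) = (-20 - (-16))/(5 - 2) = -4/3 = -1.33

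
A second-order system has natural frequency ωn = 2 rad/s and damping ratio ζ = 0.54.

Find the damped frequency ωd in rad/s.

ωd = ωn√(1 - ζ²) = 2√(1 - 0.54²) = 1.68 rad/s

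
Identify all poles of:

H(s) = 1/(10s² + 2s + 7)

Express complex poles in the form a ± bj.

Discriminant = 2² - 4×10×7 = 4 - 280 = -276 < 0, so the poles are a complex conjugate pair s = (-2 ± j√276)/(2×10). Real part = -2/(2×10) = -2/20 = -0.1; imaginary part = ±√276/(2×10) ≈ 0.8307. Poles: s = -0.1 ± 0.8307j.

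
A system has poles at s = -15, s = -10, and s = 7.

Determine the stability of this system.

Pole(s) at s = 7 are not in the left half-plane. System is unstable.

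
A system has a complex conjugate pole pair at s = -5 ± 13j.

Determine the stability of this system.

Real part of poles is -5 (< 0, left half-plane). Stable.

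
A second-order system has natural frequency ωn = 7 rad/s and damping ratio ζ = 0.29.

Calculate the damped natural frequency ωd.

ωd = ωn√(1 - ζ²) = 7√(1 - 0.29²) = 6.7 rad/s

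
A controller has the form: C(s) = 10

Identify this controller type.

This is a Proportional (P) controller.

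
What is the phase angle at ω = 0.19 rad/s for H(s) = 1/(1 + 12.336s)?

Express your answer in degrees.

Phase = -arctan(ωτ) = -arctan(0.19 × 12.336) = -66.9°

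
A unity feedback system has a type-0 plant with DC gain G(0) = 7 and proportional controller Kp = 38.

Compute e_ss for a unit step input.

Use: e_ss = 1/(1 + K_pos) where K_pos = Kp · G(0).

K_pos = Kp · G(0) = 38 × 7 = 266. e_ss = 1/(1 + 266) = 0.0037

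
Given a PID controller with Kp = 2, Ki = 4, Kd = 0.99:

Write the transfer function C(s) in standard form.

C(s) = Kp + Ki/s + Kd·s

Substituting values: C(s) = 2 + 4/s + 0.99s = (0.99s² + 2s + 4)/s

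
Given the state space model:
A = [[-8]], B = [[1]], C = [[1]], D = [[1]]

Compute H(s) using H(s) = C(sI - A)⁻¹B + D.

(sI - A)⁻¹ = 1/(s + 8). H(s) = 1×1/(s + 8) + 1 = (s + 9)/(s + 8).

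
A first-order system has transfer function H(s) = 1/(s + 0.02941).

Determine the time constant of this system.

For H(s) = 1/(s + 1/τ), the pole is at -1/τ = -0.02941, so τ = 1/0.02941 = 34 s.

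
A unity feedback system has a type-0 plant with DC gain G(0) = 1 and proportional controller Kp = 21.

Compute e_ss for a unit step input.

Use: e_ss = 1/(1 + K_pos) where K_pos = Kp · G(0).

K_pos = Kp · G(0) = 21 × 1 = 21. e_ss = 1/(1 + 21) = 0.0455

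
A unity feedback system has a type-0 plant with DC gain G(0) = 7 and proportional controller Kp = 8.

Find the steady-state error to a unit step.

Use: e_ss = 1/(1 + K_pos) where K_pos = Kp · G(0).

K_pos = Kp · G(0) = 8 × 7 = 56. e_ss = 1/(1 + 56) = 0.0175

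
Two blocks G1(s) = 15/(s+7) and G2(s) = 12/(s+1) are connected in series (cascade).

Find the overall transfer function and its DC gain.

Series: multiply transfer functions. G_eq = 15/(s+7) × 12/(s+1) = 180/((s+7)(s+1)). DC gain = 180/(7×1) = 25.7143.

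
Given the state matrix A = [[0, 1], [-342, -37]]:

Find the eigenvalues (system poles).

det(A - λI) = λ² - (-37)λ + 342 = (λ - (-19))(λ - (-18)). Eigenvalues: -19, -18.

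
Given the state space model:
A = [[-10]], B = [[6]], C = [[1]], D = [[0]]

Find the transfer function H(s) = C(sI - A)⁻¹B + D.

(sI - A)⁻¹ = 1/(s + 10). H(s) = 1 × 6/(s + 10) + 0 = 6/(s + 10).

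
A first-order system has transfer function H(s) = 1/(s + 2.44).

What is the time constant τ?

For H(s) = 1/(s + 1/τ), the pole is at -1/τ = -2.44, so τ = 1/2.44 = 0.4098 s.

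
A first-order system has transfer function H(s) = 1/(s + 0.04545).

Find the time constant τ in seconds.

For H(s) = 1/(s + 1/τ), the pole is at -1/τ = -0.04545, so τ = 1/0.04545 = 22 s.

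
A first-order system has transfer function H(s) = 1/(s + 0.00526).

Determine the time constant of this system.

For H(s) = 1/(s + 1/τ), the pole is at -1/τ = -0.00526, so τ = 1/0.00526 = 190.1 s.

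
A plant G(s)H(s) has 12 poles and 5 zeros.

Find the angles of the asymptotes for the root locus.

n - m = 12 - 5 = 7. Angles: θk = (2k + 1)·180°/7 = 25.71°, 77.14°, 128.57°, 180°, 231.43°, 282.86°, 334.29°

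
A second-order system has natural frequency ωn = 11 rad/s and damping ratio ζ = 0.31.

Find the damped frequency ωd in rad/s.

ωd = ωn√(1 - ζ²) = 11√(1 - 0.31²) = 10.46 rad/s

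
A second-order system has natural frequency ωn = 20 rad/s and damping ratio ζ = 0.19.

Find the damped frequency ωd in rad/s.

ωd = ωn√(1 - ζ²) = 20√(1 - 0.19²) = 19.64 rad/s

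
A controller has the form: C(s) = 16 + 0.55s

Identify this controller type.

This is a Proportional-Derivative (PD) controller.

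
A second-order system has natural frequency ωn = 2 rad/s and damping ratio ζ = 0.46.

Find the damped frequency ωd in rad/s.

ωd = ωn√(1 - ζ²) = 2√(1 - 0.46²) = 1.78 rad/s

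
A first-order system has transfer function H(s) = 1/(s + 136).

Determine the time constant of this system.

For H(s) = 1/(s + 1/τ), the pole is at -1/τ = -136, so τ = 1/136 = 0.0074 s.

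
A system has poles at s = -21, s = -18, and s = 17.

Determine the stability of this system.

Pole(s) at s = 17 are not in the left half-plane. System is unstable.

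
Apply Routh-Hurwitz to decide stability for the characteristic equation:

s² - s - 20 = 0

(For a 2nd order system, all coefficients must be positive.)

Coefficients: 1, -1, -20. b=-1, c=-20 not positive, so system is unstable.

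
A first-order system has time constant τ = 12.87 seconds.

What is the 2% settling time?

For first-order system, 2% settling time ≈ 4τ = 4 × 12.87 = 51.48 s.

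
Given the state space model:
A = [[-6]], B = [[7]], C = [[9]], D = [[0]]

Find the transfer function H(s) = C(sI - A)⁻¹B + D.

(sI - A)⁻¹ = 1/(s + 6). H(s) = 9 × 7/(s + 6) + 0 = 63/(s + 6).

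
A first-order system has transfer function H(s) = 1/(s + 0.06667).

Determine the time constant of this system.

For H(s) = 1/(s + 1/τ), the pole is at -1/τ = -0.06667, so τ = 1/0.06667 = 15 s.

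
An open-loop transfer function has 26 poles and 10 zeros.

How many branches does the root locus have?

Root locus has n branches where n = number of poles = 26.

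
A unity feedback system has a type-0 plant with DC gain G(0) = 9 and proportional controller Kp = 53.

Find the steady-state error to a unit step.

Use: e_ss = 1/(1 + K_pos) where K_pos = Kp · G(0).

K_pos = Kp · G(0) = 53 × 9 = 477. e_ss = 1/(1 + 477) = 0.0021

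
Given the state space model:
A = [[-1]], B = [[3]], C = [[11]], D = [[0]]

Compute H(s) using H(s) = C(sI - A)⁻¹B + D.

(sI - A)⁻¹ = 1/(s + 1). H(s) = 11 × 3/(s + 1) + 0 = 33/(s + 1).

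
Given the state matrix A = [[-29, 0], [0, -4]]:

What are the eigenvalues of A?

For diagonal matrix, eigenvalues are diagonal entries: λ₁ = -29, λ₂ = -4.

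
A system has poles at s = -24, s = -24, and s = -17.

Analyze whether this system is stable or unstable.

All poles are in the left half-plane. System is stable.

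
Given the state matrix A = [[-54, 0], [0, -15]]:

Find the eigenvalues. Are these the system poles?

For diagonal matrix, eigenvalues are diagonal entries: λ₁ = -54, λ₂ = -15. Eigenvalues of A = system poles.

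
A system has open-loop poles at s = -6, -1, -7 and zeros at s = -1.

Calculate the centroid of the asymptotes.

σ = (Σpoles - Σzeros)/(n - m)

σ = (Σpoles - Σzeros)/(n - m) = (-14 - (-1))/(3 - 1) = -13/2 = -6.5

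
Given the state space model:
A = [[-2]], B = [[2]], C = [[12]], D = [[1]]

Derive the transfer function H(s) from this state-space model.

(sI - A)⁻¹ = 1/(s + 2). H(s) = 12×2/(s + 2) + 1 = (s + 26)/(s + 2).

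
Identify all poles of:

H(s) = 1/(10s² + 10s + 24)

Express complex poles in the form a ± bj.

Discriminant = 10² - 4×10×24 = 100 - 960 = -860 < 0, so the poles are a complex conjugate pair s = (-10 ± j√860)/(2×10). Real part = -10/(2×10) = -10/20 = -0.5; imaginary part = ±√860/(2×10) ≈ 1.4663. Poles: s = -0.5 ± 1.4663j.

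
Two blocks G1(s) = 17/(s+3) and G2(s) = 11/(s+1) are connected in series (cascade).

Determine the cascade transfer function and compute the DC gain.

Series: multiply transfer functions. G_eq = 17/(s+3) × 11/(s+1) = 187/((s+3)(s+1)). DC gain = 187/(3×1) = 62.3333.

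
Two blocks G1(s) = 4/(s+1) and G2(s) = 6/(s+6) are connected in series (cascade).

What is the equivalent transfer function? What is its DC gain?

Series: multiply transfer functions. G_eq = 4/(s+1) × 6/(s+6) = 24/((s+1)(s+6)). DC gain = 24/(1×6) = 4.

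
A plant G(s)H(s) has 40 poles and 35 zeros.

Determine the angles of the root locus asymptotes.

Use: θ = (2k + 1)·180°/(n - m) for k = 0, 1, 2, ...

n - m = 40 - 35 = 5. Angles: θk = (2k + 1)·180°/5 = 36°, 108°, 180°, 252°, 324°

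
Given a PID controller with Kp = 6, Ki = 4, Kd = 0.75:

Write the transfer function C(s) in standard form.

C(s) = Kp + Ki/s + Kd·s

Substituting values: C(s) = 6 + 4/s + 0.75s = (0.75s² + 6s + 4)/s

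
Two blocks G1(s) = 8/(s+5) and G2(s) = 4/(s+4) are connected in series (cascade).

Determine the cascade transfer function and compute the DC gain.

Series: multiply transfer functions. G_eq = 8/(s+5) × 4/(s+4) = 32/((s+5)(s+4)). DC gain = 32/(5×4) = 1.6.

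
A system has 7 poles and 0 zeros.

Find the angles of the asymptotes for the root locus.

n - m = 7 - 0 = 7. Angles: θk = (2k + 1)·180°/7 = 25.71°, 77.14°, 128.57°, 180°, 231.43°, 282.86°, 334.29°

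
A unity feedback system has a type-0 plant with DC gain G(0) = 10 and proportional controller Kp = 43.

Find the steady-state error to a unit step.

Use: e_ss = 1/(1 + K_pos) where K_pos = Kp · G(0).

K_pos = Kp · G(0) = 43 × 10 = 430. e_ss = 1/(1 + 430) = 0.0023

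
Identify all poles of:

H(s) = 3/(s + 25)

Pole is where denominator = 0: s + 25 = 0, so s = -25.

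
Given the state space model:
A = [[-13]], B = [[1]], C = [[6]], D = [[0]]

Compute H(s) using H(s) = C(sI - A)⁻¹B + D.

(sI - A)⁻¹ = 1/(s + 13). H(s) = 6 × 1/(s + 13) + 0 = 6/(s + 13).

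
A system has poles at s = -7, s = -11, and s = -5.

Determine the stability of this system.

All poles are in the left half-plane. System is stable.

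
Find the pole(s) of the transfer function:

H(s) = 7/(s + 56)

Pole is where denominator = 0: s + 56 = 0, so s = -56.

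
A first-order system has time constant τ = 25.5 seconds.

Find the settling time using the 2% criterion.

For first-order system, 2% settling time ≈ 4τ = 4 × 25.5 = 102.0 s.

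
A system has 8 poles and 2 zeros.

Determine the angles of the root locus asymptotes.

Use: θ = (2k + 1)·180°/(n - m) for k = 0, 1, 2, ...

n - m = 8 - 2 = 6. Angles: θk = (2k + 1)·180°/6 = 30°, 90°, 150°, 210°, 270°, 330°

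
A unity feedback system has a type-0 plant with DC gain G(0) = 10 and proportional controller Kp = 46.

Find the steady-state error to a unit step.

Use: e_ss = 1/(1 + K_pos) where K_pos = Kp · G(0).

K_pos = Kp · G(0) = 46 × 10 = 460. e_ss = 1/(1 + 460) = 0.0022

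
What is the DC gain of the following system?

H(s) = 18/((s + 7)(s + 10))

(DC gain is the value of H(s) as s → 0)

DC gain = H(0) = 18/(7 × 10) = 18/70 = 0.2571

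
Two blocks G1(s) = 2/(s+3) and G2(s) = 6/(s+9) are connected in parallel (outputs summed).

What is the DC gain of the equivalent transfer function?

Parallel: G_eq = G1 + G2. DC gain = G1(0) + G2(0) = 2/3 + 6/9 = 0.6667 + 0.6667 = 1.3333.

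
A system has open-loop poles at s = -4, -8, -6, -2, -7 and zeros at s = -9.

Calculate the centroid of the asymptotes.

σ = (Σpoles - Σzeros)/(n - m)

σ = (Σpoles - Σzeros)/(n - m) = (-27 - (-9))/(5 - 1) = -18/4 = -4.5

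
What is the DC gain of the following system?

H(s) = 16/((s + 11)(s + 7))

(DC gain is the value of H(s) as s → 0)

DC gain = H(0) = 16/(11 × 7) = 16/77 = 0.2078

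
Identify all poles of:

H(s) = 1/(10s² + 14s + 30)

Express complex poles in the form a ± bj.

Discriminant = 14² - 4×10×30 = 196 - 1200 = -1004 < 0, so the poles are a complex conjugate pair s = (-14 ± j√1004)/(2×10). Real part = -14/(2×10) = -14/20 = -0.7; imaginary part = ±√1004/(2×10) ≈ 1.5843. Poles: s = -0.7 ± 1.5843j.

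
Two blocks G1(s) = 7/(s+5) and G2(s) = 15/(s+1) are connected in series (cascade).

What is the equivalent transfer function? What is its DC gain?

Series: multiply transfer functions. G_eq = 7/(s+5) × 15/(s+1) = 105/((s+5)(s+1)). DC gain = 105/(5×1) = 21.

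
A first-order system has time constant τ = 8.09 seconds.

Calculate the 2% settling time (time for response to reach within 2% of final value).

For first-order system, 2% settling time ≈ 4τ = 4 × 8.09 = 32.36 s.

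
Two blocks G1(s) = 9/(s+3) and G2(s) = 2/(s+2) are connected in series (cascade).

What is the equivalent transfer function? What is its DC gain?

Series: multiply transfer functions. G_eq = 9/(s+3) × 2/(s+2) = 18/((s+3)(s+2)). DC gain = 18/(3×2) = 3.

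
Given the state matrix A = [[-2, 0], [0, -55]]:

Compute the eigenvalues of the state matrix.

For diagonal matrix, eigenvalues are diagonal entries: λ₁ = -2, λ₂ = -55.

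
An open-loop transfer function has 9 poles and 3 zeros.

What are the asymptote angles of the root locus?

n - m = 9 - 3 = 6. Angles: θk = (2k + 1)·180°/6 = 30°, 90°, 150°, 210°, 270°, 330°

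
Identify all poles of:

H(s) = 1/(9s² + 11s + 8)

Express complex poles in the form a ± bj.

Discriminant = 11² - 4×9×8 = 121 - 288 = -167 < 0, so the poles are a complex conjugate pair s = (-11 ± j√167)/(2×9). Real part = -11/(2×9) = -11/18 ≈ -0.6111; imaginary part = ±√167/(2×9) ≈ 0.7179. Poles: s = -0.6111 ± 0.7179j.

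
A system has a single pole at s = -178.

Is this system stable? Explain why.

Pole at s = -178 is in the left half-plane. Stable.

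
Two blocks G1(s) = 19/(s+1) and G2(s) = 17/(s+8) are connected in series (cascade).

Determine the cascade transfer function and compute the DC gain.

Series: multiply transfer functions. G_eq = 19/(s+1) × 17/(s+8) = 323/((s+1)(s+8)). DC gain = 323/(1×8) = 40.375.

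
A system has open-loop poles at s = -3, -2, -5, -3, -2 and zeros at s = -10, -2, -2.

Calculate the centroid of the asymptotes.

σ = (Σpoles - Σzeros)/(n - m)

σ = (Σpoles - Σzeros)/(n - m) = (-15 - (-14))/(5 - 3) = -1/2 = -0.5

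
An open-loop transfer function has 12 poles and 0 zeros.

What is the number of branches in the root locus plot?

Root locus has n branches where n = number of poles = 12.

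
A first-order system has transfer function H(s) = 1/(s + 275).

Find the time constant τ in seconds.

For H(s) = 1/(s + 1/τ), the pole is at -1/τ = -275, so τ = 1/275 = 0.0036 s.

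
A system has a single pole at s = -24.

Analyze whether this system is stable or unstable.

Pole at s = -24 is in the left half-plane. Stable.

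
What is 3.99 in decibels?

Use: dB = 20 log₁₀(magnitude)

dB = 20 log₁₀(3.99) = 12.0 dB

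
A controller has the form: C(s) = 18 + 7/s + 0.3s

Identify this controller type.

This is a Proportional-Integral-Derivative (PID) controller.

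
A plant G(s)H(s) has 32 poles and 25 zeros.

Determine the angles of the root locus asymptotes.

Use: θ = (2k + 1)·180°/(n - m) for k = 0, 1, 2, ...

n - m = 32 - 25 = 7. Angles: θk = (2k + 1)·180°/7 = 25.71°, 77.14°, 128.57°, 180°, 231.43°, 282.86°, 334.29°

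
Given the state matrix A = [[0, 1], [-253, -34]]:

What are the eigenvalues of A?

det(A - λI) = λ² - (-34)λ + 253 = (λ - (-23))(λ - (-11)). Eigenvalues: -23, -11.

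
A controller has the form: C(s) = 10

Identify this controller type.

This is a Proportional (P) controller.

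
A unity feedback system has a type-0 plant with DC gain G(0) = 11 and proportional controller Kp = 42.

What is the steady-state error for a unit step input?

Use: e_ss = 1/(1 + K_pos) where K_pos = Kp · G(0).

K_pos = Kp · G(0) = 42 × 11 = 462. e_ss = 1/(1 + 462) = 0.0022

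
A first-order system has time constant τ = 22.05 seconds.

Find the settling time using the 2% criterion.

For first-order system, 2% settling time ≈ 4τ = 4 × 22.05 = 88.2 s.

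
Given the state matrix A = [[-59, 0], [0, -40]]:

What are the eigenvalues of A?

For diagonal matrix, eigenvalues are diagonal entries: λ₁ = -59, λ₂ = -40.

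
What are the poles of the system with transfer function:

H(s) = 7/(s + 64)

Pole is where denominator = 0: s + 64 = 0, so s = -64.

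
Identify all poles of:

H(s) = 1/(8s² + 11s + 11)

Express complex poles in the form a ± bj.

Discriminant = 11² - 4×8×11 = 121 - 352 = -231 < 0, so the poles are a complex conjugate pair s = (-11 ± j√231)/(2×8). Real part = -11/(2×8) = -11/16 = -0.6875; imaginary part = ±√231/(2×8) ≈ 0.9499. Poles: s = -0.6875 ± 0.9499j.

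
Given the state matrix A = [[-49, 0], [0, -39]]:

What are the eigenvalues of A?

For diagonal matrix, eigenvalues are diagonal entries: λ₁ = -49, λ₂ = -39.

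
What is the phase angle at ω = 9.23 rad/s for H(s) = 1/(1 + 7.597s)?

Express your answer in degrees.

Phase = -arctan(ωτ) = -arctan(9.23 × 7.597) = -89.2°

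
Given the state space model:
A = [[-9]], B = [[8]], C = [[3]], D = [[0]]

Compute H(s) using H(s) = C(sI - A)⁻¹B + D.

(sI - A)⁻¹ = 1/(s + 9). H(s) = 3 × 8/(s + 9) + 0 = 24/(s + 9).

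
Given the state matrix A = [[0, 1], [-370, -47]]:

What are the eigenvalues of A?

det(A - λI) = λ² - (-47)λ + 370 = (λ - (-10))(λ - (-37)). Eigenvalues: -10, -37.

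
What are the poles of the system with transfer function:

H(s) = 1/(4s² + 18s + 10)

Discriminant = 18² - 4×4×10 = 324 - 160 = 164 > 0, so two distinct real poles. Using quadratic formula: s = (-18 ± √164)/(2×4) = (-18 ± √164)/8, with √164 ≈ 12.8062. s₁ ≈ -0.6492, s₂ ≈ -3.8508. Poles: s₁ = -0.6492, s₂ = -3.8508.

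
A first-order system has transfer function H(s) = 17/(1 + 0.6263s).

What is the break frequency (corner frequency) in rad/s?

Corner frequency = 1/τ = 1/0.6263 = 1.597 rad/s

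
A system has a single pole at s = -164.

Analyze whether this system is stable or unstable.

Pole at s = -164 is in the left half-plane. Stable.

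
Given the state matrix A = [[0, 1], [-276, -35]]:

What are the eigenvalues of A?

det(A - λI) = λ² - (-35)λ + 276 = (λ - (-12))(λ - (-23)). Eigenvalues: -12, -23.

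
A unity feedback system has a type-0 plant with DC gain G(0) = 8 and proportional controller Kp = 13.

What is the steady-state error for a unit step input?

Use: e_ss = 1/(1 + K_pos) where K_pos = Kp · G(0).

K_pos = Kp · G(0) = 13 × 8 = 104. e_ss = 1/(1 + 104) = 0.0095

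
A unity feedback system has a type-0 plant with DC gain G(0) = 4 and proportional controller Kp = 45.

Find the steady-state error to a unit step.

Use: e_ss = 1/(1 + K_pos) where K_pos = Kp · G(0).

K_pos = Kp · G(0) = 45 × 4 = 180. e_ss = 1/(1 + 180) = 0.0055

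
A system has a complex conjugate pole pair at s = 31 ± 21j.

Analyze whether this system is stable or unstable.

Real part of poles is 31 (> 0, right half-plane). Unstable.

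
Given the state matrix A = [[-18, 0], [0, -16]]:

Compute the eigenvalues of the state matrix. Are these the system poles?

For diagonal matrix, eigenvalues are diagonal entries: λ₁ = -18, λ₂ = -16. Eigenvalues of A = system poles.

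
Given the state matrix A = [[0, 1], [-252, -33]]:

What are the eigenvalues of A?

det(A - λI) = λ² - (-33)λ + 252 = (λ - (-12))(λ - (-21)). Eigenvalues: -12, -21.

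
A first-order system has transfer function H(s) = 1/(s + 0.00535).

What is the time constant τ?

For H(s) = 1/(s + 1/τ), the pole is at -1/τ = -0.00535, so τ = 1/0.00535 = 186.9 s.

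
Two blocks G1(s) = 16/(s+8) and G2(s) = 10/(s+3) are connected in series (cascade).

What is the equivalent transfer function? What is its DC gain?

Series: multiply transfer functions. G_eq = 16/(s+8) × 10/(s+3) = 160/((s+8)(s+3)). DC gain = 160/(8×3) = 6.6667.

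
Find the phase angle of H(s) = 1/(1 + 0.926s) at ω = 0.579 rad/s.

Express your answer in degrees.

Phase = -arctan(ωτ) = -arctan(0.579 × 0.926) = -28.2°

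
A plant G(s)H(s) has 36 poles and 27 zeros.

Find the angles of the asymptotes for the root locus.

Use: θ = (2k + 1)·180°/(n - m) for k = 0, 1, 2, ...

n - m = 36 - 27 = 9. Angles: θk = (2k + 1)·180°/9 = 20°, 60°, 100°, 140°, 180°, 220°, 260°, 300°, 340°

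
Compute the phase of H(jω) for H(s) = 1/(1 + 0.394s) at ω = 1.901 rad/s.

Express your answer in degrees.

Phase = -arctan(ωτ) = -arctan(1.901 × 0.394) = -36.8°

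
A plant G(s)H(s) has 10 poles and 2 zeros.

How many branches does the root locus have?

Root locus has n branches where n = number of poles = 10.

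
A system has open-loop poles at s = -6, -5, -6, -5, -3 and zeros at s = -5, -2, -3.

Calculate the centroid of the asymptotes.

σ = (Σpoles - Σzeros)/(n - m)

σ = (Σpoles - Σzeros)/(n - m) = (-25 - (-10))/(5 - 3) = -15/2 = -7.5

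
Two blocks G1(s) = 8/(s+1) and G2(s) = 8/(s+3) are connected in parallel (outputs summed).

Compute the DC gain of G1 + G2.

Parallel: G_eq = G1 + G2. DC gain = G1(0) + G2(0) = 8/1 + 8/3 = 8 + 2.6667 = 10.6667.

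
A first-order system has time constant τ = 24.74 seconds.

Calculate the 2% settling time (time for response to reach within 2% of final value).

For first-order system, 2% settling time ≈ 4τ = 4 × 24.74 = 98.96 s.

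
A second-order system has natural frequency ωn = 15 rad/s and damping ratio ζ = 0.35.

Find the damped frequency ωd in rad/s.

ωd = ωn√(1 - ζ²) = 15√(1 - 0.35²) = 14.05 rad/s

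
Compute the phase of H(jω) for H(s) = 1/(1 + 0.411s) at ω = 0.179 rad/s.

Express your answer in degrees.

Phase = -arctan(ωτ) = -arctan(0.179 × 0.411) = -4.2°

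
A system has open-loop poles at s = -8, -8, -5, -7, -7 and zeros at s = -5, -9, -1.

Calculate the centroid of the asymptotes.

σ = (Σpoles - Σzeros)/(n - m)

σ = (Σpoles - Σzeros)/(n - m) = (-35 - (-15))/(5 - 3) = -20/2 = -10.0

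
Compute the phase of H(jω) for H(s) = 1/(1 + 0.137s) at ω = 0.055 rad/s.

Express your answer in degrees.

Phase = -arctan(ωτ) = -arctan(0.055 × 0.137) = -0.4°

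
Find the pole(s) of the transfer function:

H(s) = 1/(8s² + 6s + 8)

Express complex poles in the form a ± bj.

Discriminant = 6² - 4×8×8 = 36 - 256 = -220 < 0, so the poles are a complex conjugate pair s = (-6 ± j√220)/(2×8). Real part = -6/(2×8) = -6/16 = -0.375; imaginary part = ±√220/(2×8) ≈ 0.9270. Poles: s = -0.375 ± 0.9270j.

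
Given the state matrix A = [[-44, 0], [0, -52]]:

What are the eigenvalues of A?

For diagonal matrix, eigenvalues are diagonal entries: λ₁ = -44, λ₂ = -52.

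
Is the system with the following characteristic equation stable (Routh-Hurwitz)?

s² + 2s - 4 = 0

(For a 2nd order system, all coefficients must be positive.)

Coefficients: 1, 2, -4. c=-4 not positive, so system is unstable.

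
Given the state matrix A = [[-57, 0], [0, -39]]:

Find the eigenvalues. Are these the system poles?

For diagonal matrix, eigenvalues are diagonal entries: λ₁ = -57, λ₂ = -39. Eigenvalues of A = system poles.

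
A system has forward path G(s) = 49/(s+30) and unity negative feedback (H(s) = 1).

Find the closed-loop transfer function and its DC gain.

T(s) = G/(1+GH) = [49/(s+30)] / [1 + 49/(s+30)] = 49/(s+30+49) = 49/(s+79). DC gain = 49/79 = 0.6203.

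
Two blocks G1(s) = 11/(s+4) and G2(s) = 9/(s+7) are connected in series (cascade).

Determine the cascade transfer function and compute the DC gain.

Series: multiply transfer functions. G_eq = 11/(s+4) × 9/(s+7) = 99/((s+4)(s+7)). DC gain = 99/(4×7) = 3.5357.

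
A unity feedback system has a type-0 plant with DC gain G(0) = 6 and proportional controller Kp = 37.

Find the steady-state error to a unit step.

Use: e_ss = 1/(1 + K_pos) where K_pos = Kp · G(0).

K_pos = Kp · G(0) = 37 × 6 = 222. e_ss = 1/(1 + 222) = 0.0045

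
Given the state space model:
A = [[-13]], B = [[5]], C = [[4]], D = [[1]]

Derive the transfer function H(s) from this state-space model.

(sI - A)⁻¹ = 1/(s + 13). H(s) = 4×5/(s + 13) + 1 = (s + 33)/(s + 13).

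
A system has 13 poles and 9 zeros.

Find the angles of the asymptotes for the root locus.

n - m = 13 - 9 = 4. Angles: θk = (2k + 1)·180°/4 = 45°, 135°, 225°, 315°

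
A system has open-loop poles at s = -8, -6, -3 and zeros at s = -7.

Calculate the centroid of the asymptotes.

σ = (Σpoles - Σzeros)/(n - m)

σ = (Σpoles - Σzeros)/(n - m) = (-17 - (-7))/(3 - 1) = -10/2 = -5.0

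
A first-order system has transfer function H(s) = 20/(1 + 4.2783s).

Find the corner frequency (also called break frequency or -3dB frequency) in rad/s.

Corner frequency = 1/τ = 1/4.2783 = 0.234 rad/s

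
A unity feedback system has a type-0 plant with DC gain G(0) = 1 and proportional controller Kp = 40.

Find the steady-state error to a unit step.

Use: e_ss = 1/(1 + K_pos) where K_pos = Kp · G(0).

K_pos = Kp · G(0) = 40 × 1 = 40. e_ss = 1/(1 + 40) = 0.0244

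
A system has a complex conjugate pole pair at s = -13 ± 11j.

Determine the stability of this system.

Real part of poles is -13 (< 0, left half-plane). Stable.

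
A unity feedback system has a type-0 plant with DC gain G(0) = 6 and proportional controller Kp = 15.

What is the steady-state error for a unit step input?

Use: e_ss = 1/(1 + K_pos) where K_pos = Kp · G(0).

K_pos = Kp · G(0) = 15 × 6 = 90. e_ss = 1/(1 + 90) = 0.0110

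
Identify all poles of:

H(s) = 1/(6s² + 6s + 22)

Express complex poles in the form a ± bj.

Discriminant = 6² - 4×6×22 = 36 - 528 = -492 < 0, so the poles are a complex conjugate pair s = (-6 ± j√492)/(2×6). Real part = -6/(2×6) = -6/12 = -0.5; imaginary part = ±√492/(2×6) ≈ 1.8484. Poles: s = -0.5 ± 1.8484j.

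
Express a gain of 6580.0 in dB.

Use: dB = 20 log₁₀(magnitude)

dB = 20 log₁₀(6580.0) = 76.4 dB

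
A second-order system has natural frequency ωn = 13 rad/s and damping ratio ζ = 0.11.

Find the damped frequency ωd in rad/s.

ωd = ωn√(1 - ζ²) = 13√(1 - 0.11²) = 12.92 rad/s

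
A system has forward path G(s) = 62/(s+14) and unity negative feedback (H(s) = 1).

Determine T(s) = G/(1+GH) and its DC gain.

T(s) = G/(1+GH) = [62/(s+14)] / [1 + 62/(s+14)] = 62/(s+14+62) = 62/(s+76). DC gain = 62/76 = 0.8158.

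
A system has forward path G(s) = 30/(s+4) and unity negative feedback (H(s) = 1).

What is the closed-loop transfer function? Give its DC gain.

T(s) = G/(1+GH) = [30/(s+4)] / [1 + 30/(s+4)] = 30/(s+4+30) = 30/(s+34). DC gain = 30/34 = 0.8824.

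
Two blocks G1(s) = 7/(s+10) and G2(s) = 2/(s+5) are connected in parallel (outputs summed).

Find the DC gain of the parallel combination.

Parallel: G_eq = G1 + G2. DC gain = G1(0) + G2(0) = 7/10 + 2/5 = 0.7 + 0.4 = 1.1.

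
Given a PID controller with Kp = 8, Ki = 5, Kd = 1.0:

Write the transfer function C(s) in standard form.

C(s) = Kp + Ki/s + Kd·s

Substituting values: C(s) = 8 + 5/s + 1.0s = (s² + 8s + 5)/s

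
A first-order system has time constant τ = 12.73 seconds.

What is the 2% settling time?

For first-order system, 2% settling time ≈ 4τ = 4 × 12.73 = 50.92 s.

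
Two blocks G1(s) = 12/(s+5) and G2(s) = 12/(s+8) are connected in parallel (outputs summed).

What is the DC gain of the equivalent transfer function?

Parallel: G_eq = G1 + G2. DC gain = G1(0) + G2(0) = 12/5 + 12/8 = 2.4 + 1.5 = 3.9.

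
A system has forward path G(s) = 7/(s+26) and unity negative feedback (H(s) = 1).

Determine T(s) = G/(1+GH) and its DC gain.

T(s) = G/(1+GH) = [7/(s+26)] / [1 + 7/(s+26)] = 7/(s+26+7) = 7/(s+33). DC gain = 7/33 = 0.2121.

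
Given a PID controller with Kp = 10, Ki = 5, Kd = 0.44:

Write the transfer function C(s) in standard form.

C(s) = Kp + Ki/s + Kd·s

Substituting values: C(s) = 10 + 5/s + 0.44s = (0.44s² + 10s + 5)/s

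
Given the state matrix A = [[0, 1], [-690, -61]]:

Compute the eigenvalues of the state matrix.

det(A - λI) = λ² - (-61)λ + 690 = (λ - (-15))(λ - (-46)). Eigenvalues: -15, -46.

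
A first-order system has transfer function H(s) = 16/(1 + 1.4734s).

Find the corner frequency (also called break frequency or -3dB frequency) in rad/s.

Corner frequency = 1/τ = 1/1.4734 = 0.679 rad/s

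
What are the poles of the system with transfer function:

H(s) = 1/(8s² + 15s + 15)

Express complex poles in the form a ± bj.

Discriminant = 15² - 4×8×15 = 225 - 480 = -255 < 0, so the poles are a complex conjugate pair s = (-15 ± j√255)/(2×8). Real part = -15/(2×8) = -15/16 = -0.9375; imaginary part = ±√255/(2×8) ≈ 0.9980. Poles: s = -0.9375 ± 0.9980j.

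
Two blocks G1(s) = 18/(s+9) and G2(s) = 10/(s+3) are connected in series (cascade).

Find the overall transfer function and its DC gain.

Series: multiply transfer functions. G_eq = 18/(s+9) × 10/(s+3) = 180/((s+9)(s+3)). DC gain = 180/(9×3) = 6.6667.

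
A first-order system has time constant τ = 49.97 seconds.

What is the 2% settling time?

For first-order system, 2% settling time ≈ 4τ = 4 × 49.97 = 199.88 s.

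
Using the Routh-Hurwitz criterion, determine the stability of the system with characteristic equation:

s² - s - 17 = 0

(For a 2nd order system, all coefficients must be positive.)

Coefficients: 1, -1, -17. b=-1, c=-17 not positive, so system is unstable.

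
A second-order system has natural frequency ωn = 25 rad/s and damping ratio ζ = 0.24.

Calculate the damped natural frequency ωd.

ωd = ωn√(1 - ζ²) = 25√(1 - 0.24²) = 24.27 rad/s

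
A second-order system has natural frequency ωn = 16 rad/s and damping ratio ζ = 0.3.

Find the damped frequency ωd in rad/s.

ωd = ωn√(1 - ζ²) = 16√(1 - 0.3²) = 15.26 rad/s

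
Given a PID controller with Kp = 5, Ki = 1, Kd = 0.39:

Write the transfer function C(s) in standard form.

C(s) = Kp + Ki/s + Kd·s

Substituting values: C(s) = 5 + 1/s + 0.39s = (0.39s² + 5s + 1)/s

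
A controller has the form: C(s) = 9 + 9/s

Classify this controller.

This is a Proportional-Integral (PI) controller.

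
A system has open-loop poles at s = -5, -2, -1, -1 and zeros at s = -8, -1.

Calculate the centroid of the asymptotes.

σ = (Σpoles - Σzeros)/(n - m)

σ = (Σpoles - Σzeros)/(n - m) = (-9 - (-9))/(4 - 2) = 0/2 = 0.0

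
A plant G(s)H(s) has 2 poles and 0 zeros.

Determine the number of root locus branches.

Root locus has n branches where n = number of poles = 2.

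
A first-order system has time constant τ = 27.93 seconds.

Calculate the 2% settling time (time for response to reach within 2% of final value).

For first-order system, 2% settling time ≈ 4τ = 4 × 27.93 = 111.72 s.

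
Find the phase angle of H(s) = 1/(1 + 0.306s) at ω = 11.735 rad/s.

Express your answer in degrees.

Phase = -arctan(ωτ) = -arctan(11.735 × 0.306) = -74.4°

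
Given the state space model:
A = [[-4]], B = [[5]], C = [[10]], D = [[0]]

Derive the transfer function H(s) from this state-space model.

(sI - A)⁻¹ = 1/(s + 4). H(s) = 10 × 5/(s + 4) + 0 = 50/(s + 4).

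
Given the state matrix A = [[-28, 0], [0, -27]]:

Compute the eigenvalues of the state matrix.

For diagonal matrix, eigenvalues are diagonal entries: λ₁ = -28, λ₂ = -27.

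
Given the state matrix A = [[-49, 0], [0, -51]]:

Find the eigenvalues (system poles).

For diagonal matrix, eigenvalues are diagonal entries: λ₁ = -49, λ₂ = -51.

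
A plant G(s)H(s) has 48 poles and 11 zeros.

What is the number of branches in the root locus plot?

Root locus has n branches where n = number of poles = 48.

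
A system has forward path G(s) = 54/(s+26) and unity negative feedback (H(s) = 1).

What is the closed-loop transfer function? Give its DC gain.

T(s) = G/(1+GH) = [54/(s+26)] / [1 + 54/(s+26)] = 54/(s+26+54) = 54/(s+80). DC gain = 54/80 = 0.675.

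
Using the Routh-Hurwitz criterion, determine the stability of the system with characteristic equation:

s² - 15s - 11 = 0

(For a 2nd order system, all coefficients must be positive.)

Coefficients: 1, -15, -11. b=-15, c=-11 not positive, so system is unstable.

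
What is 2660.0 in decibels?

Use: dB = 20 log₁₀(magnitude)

dB = 20 log₁₀(2660.0) = 68.5 dB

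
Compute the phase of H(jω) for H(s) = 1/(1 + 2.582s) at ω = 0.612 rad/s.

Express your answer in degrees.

Phase = -arctan(ωτ) = -arctan(0.612 × 2.582) = -57.7°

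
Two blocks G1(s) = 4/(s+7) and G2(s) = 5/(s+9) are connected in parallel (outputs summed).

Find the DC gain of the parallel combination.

Parallel: G_eq = G1 + G2. DC gain = G1(0) + G2(0) = 4/7 + 5/9 = 0.5714 + 0.5556 = 1.1270.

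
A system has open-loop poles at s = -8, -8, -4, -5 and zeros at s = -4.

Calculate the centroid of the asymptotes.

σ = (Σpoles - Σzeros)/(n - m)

σ = (Σpoles - Σzeros)/(n - m) = (-25 - (-4))/(4 - 1) = -21/3 = -7.0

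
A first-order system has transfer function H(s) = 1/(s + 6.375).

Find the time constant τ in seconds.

For H(s) = 1/(s + 1/τ), the pole is at -1/τ = -6.375, so τ = 1/6.375 = 0.1569 s.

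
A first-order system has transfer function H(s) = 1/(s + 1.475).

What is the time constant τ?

For H(s) = 1/(s + 1/τ), the pole is at -1/τ = -1.475, so τ = 1/1.475 = 0.6780 s.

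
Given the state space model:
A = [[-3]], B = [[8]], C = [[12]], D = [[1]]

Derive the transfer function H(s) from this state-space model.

(sI - A)⁻¹ = 1/(s + 3). H(s) = 12×8/(s + 3) + 1 = (s + 99)/(s + 3).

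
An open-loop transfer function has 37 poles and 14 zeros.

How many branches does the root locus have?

Root locus has n branches where n = number of poles = 37.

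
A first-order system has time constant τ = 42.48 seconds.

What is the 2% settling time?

For first-order system, 2% settling time ≈ 4τ = 4 × 42.48 = 169.92 s.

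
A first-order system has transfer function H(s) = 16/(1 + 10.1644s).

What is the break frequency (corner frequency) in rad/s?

Corner frequency = 1/τ = 1/10.1644 = 0.098 rad/s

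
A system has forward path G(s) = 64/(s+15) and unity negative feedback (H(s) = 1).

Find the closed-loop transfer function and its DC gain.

T(s) = G/(1+GH) = [64/(s+15)] / [1 + 64/(s+15)] = 64/(s+15+64) = 64/(s+79). DC gain = 64/79 = 0.8101.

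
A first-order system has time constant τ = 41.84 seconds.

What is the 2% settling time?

For first-order system, 2% settling time ≈ 4τ = 4 × 41.84 = 167.36 s.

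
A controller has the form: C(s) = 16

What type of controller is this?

This is a Proportional (P) controller.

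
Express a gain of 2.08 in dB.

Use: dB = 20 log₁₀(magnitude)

dB = 20 log₁₀(2.08) = 6.4 dB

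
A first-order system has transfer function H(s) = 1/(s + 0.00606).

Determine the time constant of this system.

For H(s) = 1/(s + 1/τ), the pole is at -1/τ = -0.00606, so τ = 1/0.00606 = 165 s.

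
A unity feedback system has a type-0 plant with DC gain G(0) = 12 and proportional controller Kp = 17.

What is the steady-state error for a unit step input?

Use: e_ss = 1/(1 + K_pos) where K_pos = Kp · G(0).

K_pos = Kp · G(0) = 17 × 12 = 204. e_ss = 1/(1 + 204) = 0.0049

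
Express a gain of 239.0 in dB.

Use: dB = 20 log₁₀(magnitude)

dB = 20 log₁₀(239.0) = 47.6 dB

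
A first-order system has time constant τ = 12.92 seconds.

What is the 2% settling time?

For first-order system, 2% settling time ≈ 4τ = 4 × 12.92 = 51.68 s.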